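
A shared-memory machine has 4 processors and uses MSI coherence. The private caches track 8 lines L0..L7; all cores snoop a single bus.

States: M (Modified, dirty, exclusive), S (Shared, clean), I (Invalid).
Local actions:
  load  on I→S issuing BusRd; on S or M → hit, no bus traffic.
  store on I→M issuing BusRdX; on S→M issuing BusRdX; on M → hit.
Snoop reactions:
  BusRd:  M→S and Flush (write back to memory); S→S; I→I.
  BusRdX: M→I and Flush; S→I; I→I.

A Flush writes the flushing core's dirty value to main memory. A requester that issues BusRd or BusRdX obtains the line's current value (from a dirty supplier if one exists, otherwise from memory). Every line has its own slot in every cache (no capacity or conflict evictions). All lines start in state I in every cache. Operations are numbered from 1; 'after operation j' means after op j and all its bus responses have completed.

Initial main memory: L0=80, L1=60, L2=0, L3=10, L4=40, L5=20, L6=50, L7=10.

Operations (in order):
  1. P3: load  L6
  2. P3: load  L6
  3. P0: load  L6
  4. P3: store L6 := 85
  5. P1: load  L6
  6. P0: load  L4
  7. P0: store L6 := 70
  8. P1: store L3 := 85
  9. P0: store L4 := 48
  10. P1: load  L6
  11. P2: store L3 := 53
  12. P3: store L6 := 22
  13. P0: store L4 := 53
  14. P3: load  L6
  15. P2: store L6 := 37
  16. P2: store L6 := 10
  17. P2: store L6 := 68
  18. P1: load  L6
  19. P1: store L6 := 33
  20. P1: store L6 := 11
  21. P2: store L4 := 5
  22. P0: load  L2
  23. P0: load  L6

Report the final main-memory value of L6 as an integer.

1. P3: load  L6  bus=[BusRd]  L6: P0=I P1=I P2=I P3=S  mem[L6]=50
2. P3: load  L6  bus=[-]  L6: P0=I P1=I P2=I P3=S  mem[L6]=50
3. P0: load  L6  bus=[BusRd]  L6: P0=S P1=I P2=I P3=S  mem[L6]=50
4. P3: store L6 := 85  bus=[BusRdX]  L6: P0=I P1=I P2=I P3=M  mem[L6]=50
5. P1: load  L6  bus=[BusRd,Flush]  L6: P0=I P1=S P2=I P3=S  mem[L6]=85
6. P0: load  L4  bus=[BusRd]  L4: P0=S P1=I P2=I P3=I  mem[L4]=40
7. P0: store L6 := 70  bus=[BusRdX]  L6: P0=M P1=I P2=I P3=I  mem[L6]=85
8. P1: store L3 := 85  bus=[BusRdX]  L3: P0=I P1=M P2=I P3=I  mem[L3]=10
9. P0: store L4 := 48  bus=[BusRdX]  L4: P0=M P1=I P2=I P3=I  mem[L4]=40
10. P1: load  L6  bus=[BusRd,Flush]  L6: P0=S P1=S P2=I P3=I  mem[L6]=70
11. P2: store L3 := 53  bus=[BusRdX,Flush]  L3: P0=I P1=I P2=M P3=I  mem[L3]=85
12. P3: store L6 := 22  bus=[BusRdX]  L6: P0=I P1=I P2=I P3=M  mem[L6]=70
13. P0: store L4 := 53  bus=[-]  L4: P0=M P1=I P2=I P3=I  mem[L4]=40
14. P3: load  L6  bus=[-]  L6: P0=I P1=I P2=I P3=M  mem[L6]=70
15. P2: store L6 := 37  bus=[BusRdX,Flush]  L6: P0=I P1=I P2=M P3=I  mem[L6]=22
16. P2: store L6 := 10  bus=[-]  L6: P0=I P1=I P2=M P3=I  mem[L6]=22
17. P2: store L6 := 68  bus=[-]  L6: P0=I P1=I P2=M P3=I  mem[L6]=22
18. P1: load  L6  bus=[BusRd,Flush]  L6: P0=I P1=S P2=S P3=I  mem[L6]=68
19. P1: store L6 := 33  bus=[BusRdX]  L6: P0=I P1=M P2=I P3=I  mem[L6]=68
20. P1: store L6 := 11  bus=[-]  L6: P0=I P1=M P2=I P3=I  mem[L6]=68
21. P2: store L4 := 5  bus=[BusRdX,Flush]  L4: P0=I P1=I P2=M P3=I  mem[L4]=53
22. P0: load  L2  bus=[BusRd]  L2: P0=S P1=I P2=I P3=I  mem[L2]=0
23. P0: load  L6  bus=[BusRd,Flush]  L6: P0=S P1=S P2=I P3=I  mem[L6]=11

memory[L6] = 11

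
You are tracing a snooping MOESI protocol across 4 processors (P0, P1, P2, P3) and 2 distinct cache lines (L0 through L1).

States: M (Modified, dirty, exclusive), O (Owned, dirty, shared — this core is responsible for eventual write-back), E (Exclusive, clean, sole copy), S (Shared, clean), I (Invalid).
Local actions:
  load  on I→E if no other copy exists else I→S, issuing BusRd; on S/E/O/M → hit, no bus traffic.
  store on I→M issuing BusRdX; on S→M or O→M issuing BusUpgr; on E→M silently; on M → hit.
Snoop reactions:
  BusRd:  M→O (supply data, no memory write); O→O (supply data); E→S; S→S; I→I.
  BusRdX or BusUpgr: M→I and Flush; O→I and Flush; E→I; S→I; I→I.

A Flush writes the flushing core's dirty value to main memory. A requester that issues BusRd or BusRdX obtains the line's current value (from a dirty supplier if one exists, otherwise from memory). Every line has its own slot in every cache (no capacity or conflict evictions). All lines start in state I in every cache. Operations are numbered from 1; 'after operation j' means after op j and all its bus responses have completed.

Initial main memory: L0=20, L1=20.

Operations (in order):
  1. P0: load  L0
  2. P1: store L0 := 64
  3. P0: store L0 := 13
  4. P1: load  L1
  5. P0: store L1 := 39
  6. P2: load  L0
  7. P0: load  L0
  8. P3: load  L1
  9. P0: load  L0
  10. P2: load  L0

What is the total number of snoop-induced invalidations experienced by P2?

invalidations = 0

step 1: P0: load  L0  ⟶  EIII  (L0)  txn=BusRd  M[L0]=20
step 2: P1: store L0 := 64  ⟶  IMII  (L0)  txn=BusRdX  M[L0]=20
step 3: P0: store L0 := 13  ⟶  MIII  (L0)  txn=BusRdX+Flush  M[L0]=64
step 4: P1: load  L1  ⟶  IEII  (L1)  txn=BusRd  M[L1]=20
step 5: P0: store L1 := 39  ⟶  MIII  (L1)  txn=BusRdX  M[L1]=20
step 6: P2: load  L0  ⟶  OISI  (L0)  txn=BusRd  M[L0]=64
step 7: P0: load  L0  ⟶  OISI  (L0)  txn=∅  M[L0]=64
step 8: P3: load  L1  ⟶  OIIS  (L1)  txn=BusRd  M[L1]=20
step 9: P0: load  L0  ⟶  OISI  (L0)  txn=∅  M[L0]=64
step 10: P2: load  L0  ⟶  OISI  (L0)  txn=∅  M[L0]=64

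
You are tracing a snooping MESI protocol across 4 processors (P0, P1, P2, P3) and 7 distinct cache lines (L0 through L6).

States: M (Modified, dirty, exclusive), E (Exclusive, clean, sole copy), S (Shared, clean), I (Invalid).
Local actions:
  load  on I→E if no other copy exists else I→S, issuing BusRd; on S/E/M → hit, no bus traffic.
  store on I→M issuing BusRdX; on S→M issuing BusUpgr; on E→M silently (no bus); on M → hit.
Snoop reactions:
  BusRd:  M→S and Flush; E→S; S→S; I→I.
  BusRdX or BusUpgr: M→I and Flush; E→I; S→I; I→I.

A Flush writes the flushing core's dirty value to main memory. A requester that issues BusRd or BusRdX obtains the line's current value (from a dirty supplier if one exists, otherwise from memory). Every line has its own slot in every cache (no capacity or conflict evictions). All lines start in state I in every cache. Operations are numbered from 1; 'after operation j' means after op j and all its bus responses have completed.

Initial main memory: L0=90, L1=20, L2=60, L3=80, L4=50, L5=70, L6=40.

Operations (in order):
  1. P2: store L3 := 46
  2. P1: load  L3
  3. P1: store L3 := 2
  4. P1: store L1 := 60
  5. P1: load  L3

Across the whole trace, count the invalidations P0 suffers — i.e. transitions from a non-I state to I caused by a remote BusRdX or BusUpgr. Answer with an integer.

invalidations = 0

[1] P2: store L3 := 46 | P0:I, P1:I, P2:M(46), P3:I | bus: BusRdX
[2] P1: load  L3 | P0:I, P1:S(46), P2:S(46), P3:I | bus: BusRd,Flush
[3] P1: store L3 := 2 | P0:I, P1:M(2), P2:I, P3:I | bus: BusUpgr
[4] P1: store L1 := 60 | P0:I, P1:M(60), P2:I, P3:I | bus: BusRdX
[5] P1: load  L3 | P0:I, P1:M(2), P2:I, P3:I | bus: none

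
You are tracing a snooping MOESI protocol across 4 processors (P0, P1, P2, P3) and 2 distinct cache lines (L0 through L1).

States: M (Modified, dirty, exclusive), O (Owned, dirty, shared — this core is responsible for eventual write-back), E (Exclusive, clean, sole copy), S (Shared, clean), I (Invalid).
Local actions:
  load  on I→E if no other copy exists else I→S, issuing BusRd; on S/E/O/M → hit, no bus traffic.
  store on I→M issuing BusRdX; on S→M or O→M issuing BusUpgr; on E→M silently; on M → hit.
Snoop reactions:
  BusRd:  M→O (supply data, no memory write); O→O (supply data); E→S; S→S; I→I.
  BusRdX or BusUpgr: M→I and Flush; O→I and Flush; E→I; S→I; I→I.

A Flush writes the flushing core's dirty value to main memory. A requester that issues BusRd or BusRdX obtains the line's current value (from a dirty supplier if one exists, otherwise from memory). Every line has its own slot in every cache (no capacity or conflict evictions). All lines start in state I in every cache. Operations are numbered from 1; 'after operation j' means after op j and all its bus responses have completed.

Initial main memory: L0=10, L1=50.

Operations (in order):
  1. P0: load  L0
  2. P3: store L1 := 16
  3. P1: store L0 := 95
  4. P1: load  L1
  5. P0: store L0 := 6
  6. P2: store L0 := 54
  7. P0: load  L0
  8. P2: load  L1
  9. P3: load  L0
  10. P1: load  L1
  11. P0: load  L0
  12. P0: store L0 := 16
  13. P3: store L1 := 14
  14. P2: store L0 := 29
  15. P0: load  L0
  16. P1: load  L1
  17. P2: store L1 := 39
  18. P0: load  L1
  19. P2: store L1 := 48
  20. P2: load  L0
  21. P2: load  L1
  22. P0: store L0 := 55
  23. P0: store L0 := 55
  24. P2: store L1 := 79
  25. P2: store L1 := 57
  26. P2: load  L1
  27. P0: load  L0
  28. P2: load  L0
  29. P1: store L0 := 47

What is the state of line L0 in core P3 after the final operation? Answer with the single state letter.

state = I

  op1 P0: load  L0 → E/I/I/I on L0; bus BusRd; mem=10
  op2 P3: store L1 := 16 → I/I/I/M on L1; bus BusRdX; mem=50
  op3 P1: store L0 := 95 → I/M/I/I on L0; bus BusRdX; mem=10
  op4 P1: load  L1 → I/S/I/O on L1; bus BusRd; mem=50
  op5 P0: store L0 := 6 → M/I/I/I on L0; bus BusRdX Flush; mem=95
  op6 P2: store L0 := 54 → I/I/M/I on L0; bus BusRdX Flush; mem=6
  op7 P0: load  L0 → S/I/O/I on L0; bus BusRd; mem=6
  op8 P2: load  L1 → I/S/S/O on L1; bus BusRd; mem=50
  op9 P3: load  L0 → S/I/O/S on L0; bus BusRd; mem=6
  op10 P1: load  L1 → I/S/S/O on L1; bus (none); mem=50
  op11 P0: load  L0 → S/I/O/S on L0; bus (none); mem=6
  op12 P0: store L0 := 16 → M/I/I/I on L0; bus BusUpgr Flush; mem=54
  op13 P3: store L1 := 14 → I/I/I/M on L1; bus BusUpgr; mem=50
  op14 P2: store L0 := 29 → I/I/M/I on L0; bus BusRdX Flush; mem=16
  op15 P0: load  L0 → S/I/O/I on L0; bus BusRd; mem=16
  op16 P1: load  L1 → I/S/I/O on L1; bus BusRd; mem=50
  op17 P2: store L1 := 39 → I/I/M/I on L1; bus BusRdX Flush; mem=14
  op18 P0: load  L1 → S/I/O/I on L1; bus BusRd; mem=14
  op19 P2: store L1 := 48 → I/I/M/I on L1; bus BusUpgr; mem=14
  op20 P2: load  L0 → S/I/O/I on L0; bus (none); mem=16
  op21 P2: load  L1 → I/I/M/I on L1; bus (none); mem=14
  op22 P0: store L0 := 55 → M/I/I/I on L0; bus BusUpgr Flush; mem=29
  op23 P0: store L0 := 55 → M/I/I/I on L0; bus (none); mem=29
  op24 P2: store L1 := 79 → I/I/M/I on L1; bus (none); mem=14
  op25 P2: store L1 := 57 → I/I/M/I on L1; bus (none); mem=14
  op26 P2: load  L1 → I/I/M/I on L1; bus (none); mem=14
  op27 P0: load  L0 → M/I/I/I on L0; bus (none); mem=29
  op28 P2: load  L0 → O/I/S/I on L0; bus BusRd; mem=29
  op29 P1: store L0 := 47 → I/M/I/I on L0; bus BusRdX Flush; mem=55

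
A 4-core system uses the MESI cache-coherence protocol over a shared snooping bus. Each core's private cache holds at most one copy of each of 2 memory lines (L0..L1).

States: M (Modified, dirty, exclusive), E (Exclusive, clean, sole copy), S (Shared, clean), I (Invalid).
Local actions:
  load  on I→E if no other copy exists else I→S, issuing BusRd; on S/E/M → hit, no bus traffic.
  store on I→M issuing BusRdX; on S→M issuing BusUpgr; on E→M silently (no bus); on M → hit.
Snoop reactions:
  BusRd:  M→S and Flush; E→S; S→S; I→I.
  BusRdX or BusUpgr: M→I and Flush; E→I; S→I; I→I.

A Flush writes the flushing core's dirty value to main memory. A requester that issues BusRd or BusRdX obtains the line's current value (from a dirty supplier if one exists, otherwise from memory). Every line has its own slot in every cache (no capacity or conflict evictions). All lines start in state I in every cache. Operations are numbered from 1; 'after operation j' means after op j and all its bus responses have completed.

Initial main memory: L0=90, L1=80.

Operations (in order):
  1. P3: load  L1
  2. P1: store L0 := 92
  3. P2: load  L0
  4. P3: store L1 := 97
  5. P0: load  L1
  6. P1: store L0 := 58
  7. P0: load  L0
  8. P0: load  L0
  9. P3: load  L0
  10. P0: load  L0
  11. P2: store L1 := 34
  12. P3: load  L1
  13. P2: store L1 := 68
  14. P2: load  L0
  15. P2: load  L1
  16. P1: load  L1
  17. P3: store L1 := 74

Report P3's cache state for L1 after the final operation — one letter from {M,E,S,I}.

  op1 P3: load  L1 → I/I/I/E on L1; bus BusRd; mem=80
  op2 P1: store L0 := 92 → I/M/I/I on L0; bus BusRdX; mem=90
  op3 P2: load  L0 → I/S/S/I on L0; bus BusRd Flush; mem=92
  op4 P3: store L1 := 97 → I/I/I/M on L1; bus (none); mem=80
  op5 P0: load  L1 → S/I/I/S on L1; bus BusRd Flush; mem=97
  op6 P1: store L0 := 58 → I/M/I/I on L0; bus BusUpgr; mem=92
  op7 P0: load  L0 → S/S/I/I on L0; bus BusRd Flush; mem=58
  op8 P0: load  L0 → S/S/I/I on L0; bus (none); mem=58
  op9 P3: load  L0 → S/S/I/S on L0; bus BusRd; mem=58
  op10 P0: load  L0 → S/S/I/S on L0; bus (none); mem=58
  op11 P2: store L1 := 34 → I/I/M/I on L1; bus BusRdX; mem=97
  op12 P3: load  L1 → I/I/S/S on L1; bus BusRd Flush; mem=34
  op13 P2: store L1 := 68 → I/I/M/I on L1; bus BusUpgr; mem=34
  op14 P2: load  L0 → S/S/S/S on L0; bus BusRd; mem=58
  op15 P2: load  L1 → I/I/M/I on L1; bus (none); mem=34
  op16 P1: load  L1 → I/S/S/I on L1; bus BusRd Flush; mem=68
  op17 P3: store L1 := 74 → I/I/I/M on L1; bus BusRdX; mem=68

state = M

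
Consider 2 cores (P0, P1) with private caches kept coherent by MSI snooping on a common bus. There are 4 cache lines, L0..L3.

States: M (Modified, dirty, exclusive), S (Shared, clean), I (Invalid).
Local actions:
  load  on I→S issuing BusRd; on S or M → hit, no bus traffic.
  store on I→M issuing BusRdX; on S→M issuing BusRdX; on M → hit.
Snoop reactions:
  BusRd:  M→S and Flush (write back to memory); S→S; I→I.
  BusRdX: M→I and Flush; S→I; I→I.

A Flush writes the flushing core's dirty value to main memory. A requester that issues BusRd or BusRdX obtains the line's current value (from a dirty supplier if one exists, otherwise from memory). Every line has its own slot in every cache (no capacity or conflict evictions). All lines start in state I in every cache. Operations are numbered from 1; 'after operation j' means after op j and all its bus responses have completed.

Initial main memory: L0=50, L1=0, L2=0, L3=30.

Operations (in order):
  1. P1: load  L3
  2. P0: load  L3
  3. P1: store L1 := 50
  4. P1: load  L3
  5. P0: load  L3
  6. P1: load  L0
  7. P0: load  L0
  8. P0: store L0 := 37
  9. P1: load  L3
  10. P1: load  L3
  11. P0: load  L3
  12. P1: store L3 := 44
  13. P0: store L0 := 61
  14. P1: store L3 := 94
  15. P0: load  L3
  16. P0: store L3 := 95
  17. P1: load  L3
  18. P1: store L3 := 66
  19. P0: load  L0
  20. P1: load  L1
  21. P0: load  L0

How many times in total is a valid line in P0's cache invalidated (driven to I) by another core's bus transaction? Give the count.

invalidations = 2

[1] P1: load  L3 | P0:I, P1:S(30) | bus: BusRd
[2] P0: load  L3 | P0:S(30), P1:S(30) | bus: BusRd
[3] P1: store L1 := 50 | P0:I, P1:M(50) | bus: BusRdX
[4] P1: load  L3 | P0:S(30), P1:S(30) | bus: none
[5] P0: load  L3 | P0:S(30), P1:S(30) | bus: none
[6] P1: load  L0 | P0:I, P1:S(50) | bus: BusRd
[7] P0: load  L0 | P0:S(50), P1:S(50) | bus: BusRd
[8] P0: store L0 := 37 | P0:M(37), P1:I | bus: BusRdX
[9] P1: load  L3 | P0:S(30), P1:S(30) | bus: none
[10] P1: load  L3 | P0:S(30), P1:S(30) | bus: none
[11] P0: load  L3 | P0:S(30), P1:S(30) | bus: none
[12] P1: store L3 := 44 | P0:I, P1:M(44) | bus: BusRdX
[13] P0: store L0 := 61 | P0:M(61), P1:I | bus: none
[14] P1: store L3 := 94 | P0:I, P1:M(94) | bus: none
[15] P0: load  L3 | P0:S(94), P1:S(94) | bus: BusRd,Flush
[16] P0: store L3 := 95 | P0:M(95), P1:I | bus: BusRdX
[17] P1: load  L3 | P0:S(95), P1:S(95) | bus: BusRd,Flush
[18] P1: store L3 := 66 | P0:I, P1:M(66) | bus: BusRdX
[19] P0: load  L0 | P0:M(61), P1:I | bus: none
[20] P1: load  L1 | P0:I, P1:M(50) | bus: none
[21] P0: load  L0 | P0:M(61), P1:I | bus: none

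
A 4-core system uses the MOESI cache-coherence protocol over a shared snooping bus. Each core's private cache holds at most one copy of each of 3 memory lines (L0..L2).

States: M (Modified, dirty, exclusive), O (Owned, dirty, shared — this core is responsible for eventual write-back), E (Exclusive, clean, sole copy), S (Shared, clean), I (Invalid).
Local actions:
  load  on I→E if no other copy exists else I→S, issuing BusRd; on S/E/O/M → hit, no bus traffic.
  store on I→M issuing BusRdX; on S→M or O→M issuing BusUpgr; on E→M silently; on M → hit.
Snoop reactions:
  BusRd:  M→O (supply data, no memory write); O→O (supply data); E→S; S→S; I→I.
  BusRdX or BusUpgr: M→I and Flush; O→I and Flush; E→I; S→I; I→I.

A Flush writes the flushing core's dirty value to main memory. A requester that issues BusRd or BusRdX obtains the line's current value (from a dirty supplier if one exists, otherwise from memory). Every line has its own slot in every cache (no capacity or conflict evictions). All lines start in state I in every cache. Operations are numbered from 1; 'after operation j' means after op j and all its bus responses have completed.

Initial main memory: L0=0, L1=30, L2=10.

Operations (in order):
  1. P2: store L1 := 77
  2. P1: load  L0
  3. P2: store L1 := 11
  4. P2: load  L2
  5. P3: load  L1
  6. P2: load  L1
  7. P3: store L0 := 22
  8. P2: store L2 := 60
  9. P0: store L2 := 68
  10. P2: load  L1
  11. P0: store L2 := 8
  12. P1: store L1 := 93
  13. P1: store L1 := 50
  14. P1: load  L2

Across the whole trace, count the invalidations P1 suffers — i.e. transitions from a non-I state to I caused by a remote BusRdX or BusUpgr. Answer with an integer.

invalidations = 1

1. P2: store L1 := 77  bus=[BusRdX]  L1: P0=I P1=I P2=M P3=I  mem[L1]=30
2. P1: load  L0  bus=[BusRd]  L0: P0=I P1=E P2=I P3=I  mem[L0]=0
3. P2: store L1 := 11  bus=[-]  L1: P0=I P1=I P2=M P3=I  mem[L1]=30
4. P2: load  L2  bus=[BusRd]  L2: P0=I P1=I P2=E P3=I  mem[L2]=10
5. P3: load  L1  bus=[BusRd]  L1: P0=I P1=I P2=O P3=S  mem[L1]=30
6. P2: load  L1  bus=[-]  L1: P0=I P1=I P2=O P3=S  mem[L1]=30
7. P3: store L0 := 22  bus=[BusRdX]  L0: P0=I P1=I P2=I P3=M  mem[L0]=0
8. P2: store L2 := 60  bus=[-]  L2: P0=I P1=I P2=M P3=I  mem[L2]=10
9. P0: store L2 := 68  bus=[BusRdX,Flush]  L2: P0=M P1=I P2=I P3=I  mem[L2]=60
10. P2: load  L1  bus=[-]  L1: P0=I P1=I P2=O P3=S  mem[L1]=30
11. P0: store L2 := 8  bus=[-]  L2: P0=M P1=I P2=I P3=I  mem[L2]=60
12. P1: store L1 := 93  bus=[BusRdX,Flush]  L1: P0=I P1=M P2=I P3=I  mem[L1]=11
13. P1: store L1 := 50  bus=[-]  L1: P0=I P1=M P2=I P3=I  mem[L1]=11
14. P1: load  L2  bus=[BusRd]  L2: P0=O P1=S P2=I P3=I  mem[L2]=60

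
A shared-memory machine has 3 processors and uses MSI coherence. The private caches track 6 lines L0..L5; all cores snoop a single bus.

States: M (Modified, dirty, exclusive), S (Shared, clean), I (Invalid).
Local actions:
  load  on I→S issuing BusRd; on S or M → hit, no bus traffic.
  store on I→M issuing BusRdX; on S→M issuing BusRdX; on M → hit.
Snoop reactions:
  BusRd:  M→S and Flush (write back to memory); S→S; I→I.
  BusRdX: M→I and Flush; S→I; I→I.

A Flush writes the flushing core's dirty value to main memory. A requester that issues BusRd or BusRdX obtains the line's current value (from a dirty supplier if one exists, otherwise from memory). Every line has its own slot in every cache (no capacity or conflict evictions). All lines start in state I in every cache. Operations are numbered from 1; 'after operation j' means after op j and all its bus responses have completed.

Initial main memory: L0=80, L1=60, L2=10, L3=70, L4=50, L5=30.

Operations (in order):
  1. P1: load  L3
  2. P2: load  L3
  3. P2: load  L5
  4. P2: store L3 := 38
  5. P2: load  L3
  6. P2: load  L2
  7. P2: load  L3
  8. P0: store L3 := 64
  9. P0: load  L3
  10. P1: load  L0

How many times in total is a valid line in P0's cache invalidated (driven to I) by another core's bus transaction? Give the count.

[1] P1: load  L3 | P0:I, P1:S(70), P2:I | bus: BusRd
[2] P2: load  L3 | P0:I, P1:S(70), P2:S(70) | bus: BusRd
[3] P2: load  L5 | P0:I, P1:I, P2:S(30) | bus: BusRd
[4] P2: store L3 := 38 | P0:I, P1:I, P2:M(38) | bus: BusRdX
[5] P2: load  L3 | P0:I, P1:I, P2:M(38) | bus: none
[6] P2: load  L2 | P0:I, P1:I, P2:S(10) | bus: BusRd
[7] P2: load  L3 | P0:I, P1:I, P2:M(38) | bus: none
[8] P0: store L3 := 64 | P0:M(64), P1:I, P2:I | bus: BusRdX,Flush
[9] P0: load  L3 | P0:M(64), P1:I, P2:I | bus: none
[10] P1: load  L0 | P0:I, P1:S(80), P2:I | bus: BusRd

invalidations = 0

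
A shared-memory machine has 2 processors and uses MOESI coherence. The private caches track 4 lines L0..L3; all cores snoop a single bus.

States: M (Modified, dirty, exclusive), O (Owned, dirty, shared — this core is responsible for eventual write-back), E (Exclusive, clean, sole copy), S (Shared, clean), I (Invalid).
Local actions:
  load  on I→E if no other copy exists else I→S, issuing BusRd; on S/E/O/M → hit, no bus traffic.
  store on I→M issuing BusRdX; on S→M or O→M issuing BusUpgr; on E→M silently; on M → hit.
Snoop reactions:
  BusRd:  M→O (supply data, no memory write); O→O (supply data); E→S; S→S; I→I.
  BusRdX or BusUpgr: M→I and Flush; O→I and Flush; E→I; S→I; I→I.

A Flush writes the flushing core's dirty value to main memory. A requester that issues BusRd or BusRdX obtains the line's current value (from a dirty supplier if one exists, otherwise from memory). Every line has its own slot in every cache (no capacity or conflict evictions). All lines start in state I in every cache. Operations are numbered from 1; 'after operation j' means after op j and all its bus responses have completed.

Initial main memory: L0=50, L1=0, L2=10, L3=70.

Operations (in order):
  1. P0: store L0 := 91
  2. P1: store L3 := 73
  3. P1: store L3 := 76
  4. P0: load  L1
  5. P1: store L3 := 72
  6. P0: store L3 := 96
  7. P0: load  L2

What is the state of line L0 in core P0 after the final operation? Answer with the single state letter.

  op1 P0: store L0 := 91 → M/I on L0; bus BusRdX; mem=50
  op2 P1: store L3 := 73 → I/M on L3; bus BusRdX; mem=70
  op3 P1: store L3 := 76 → I/M on L3; bus (none); mem=70
  op4 P0: load  L1 → E/I on L1; bus BusRd; mem=0
  op5 P1: store L3 := 72 → I/M on L3; bus (none); mem=70
  op6 P0: store L3 := 96 → M/I on L3; bus BusRdX Flush; mem=72
  op7 P0: load  L2 → E/I on L2; bus BusRd; mem=10

state = M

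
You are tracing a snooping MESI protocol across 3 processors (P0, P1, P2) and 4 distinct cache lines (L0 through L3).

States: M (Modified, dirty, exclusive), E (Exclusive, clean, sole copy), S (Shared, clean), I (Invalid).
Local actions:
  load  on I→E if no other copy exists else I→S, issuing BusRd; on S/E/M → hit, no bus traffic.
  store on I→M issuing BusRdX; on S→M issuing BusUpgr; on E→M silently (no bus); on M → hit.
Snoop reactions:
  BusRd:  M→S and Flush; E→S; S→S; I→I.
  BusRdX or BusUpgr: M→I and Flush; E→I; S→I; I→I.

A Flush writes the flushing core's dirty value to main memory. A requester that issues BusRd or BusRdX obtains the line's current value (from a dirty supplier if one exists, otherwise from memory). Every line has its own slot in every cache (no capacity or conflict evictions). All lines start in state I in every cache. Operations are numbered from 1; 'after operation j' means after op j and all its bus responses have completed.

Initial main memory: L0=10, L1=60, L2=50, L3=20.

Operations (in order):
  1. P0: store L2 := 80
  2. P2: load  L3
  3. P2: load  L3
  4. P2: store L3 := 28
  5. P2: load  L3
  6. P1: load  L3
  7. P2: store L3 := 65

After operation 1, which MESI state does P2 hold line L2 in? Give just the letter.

1. P0: store L2 := 80  bus=[BusRdX]  L2: P0=M P1=I P2=I  mem[L2]=50
2. P2: load  L3  bus=[BusRd]  L3: P0=I P1=I P2=E  mem[L3]=20
3. P2: load  L3  bus=[-]  L3: P0=I P1=I P2=E  mem[L3]=20
4. P2: store L3 := 28  bus=[-]  L3: P0=I P1=I P2=M  mem[L3]=20
5. P2: load  L3  bus=[-]  L3: P0=I P1=I P2=M  mem[L3]=20
6. P1: load  L3  bus=[BusRd,Flush]  L3: P0=I P1=S P2=S  mem[L3]=28
7. P2: store L3 := 65  bus=[BusUpgr]  L3: P0=I P1=I P2=M  mem[L3]=28

state = I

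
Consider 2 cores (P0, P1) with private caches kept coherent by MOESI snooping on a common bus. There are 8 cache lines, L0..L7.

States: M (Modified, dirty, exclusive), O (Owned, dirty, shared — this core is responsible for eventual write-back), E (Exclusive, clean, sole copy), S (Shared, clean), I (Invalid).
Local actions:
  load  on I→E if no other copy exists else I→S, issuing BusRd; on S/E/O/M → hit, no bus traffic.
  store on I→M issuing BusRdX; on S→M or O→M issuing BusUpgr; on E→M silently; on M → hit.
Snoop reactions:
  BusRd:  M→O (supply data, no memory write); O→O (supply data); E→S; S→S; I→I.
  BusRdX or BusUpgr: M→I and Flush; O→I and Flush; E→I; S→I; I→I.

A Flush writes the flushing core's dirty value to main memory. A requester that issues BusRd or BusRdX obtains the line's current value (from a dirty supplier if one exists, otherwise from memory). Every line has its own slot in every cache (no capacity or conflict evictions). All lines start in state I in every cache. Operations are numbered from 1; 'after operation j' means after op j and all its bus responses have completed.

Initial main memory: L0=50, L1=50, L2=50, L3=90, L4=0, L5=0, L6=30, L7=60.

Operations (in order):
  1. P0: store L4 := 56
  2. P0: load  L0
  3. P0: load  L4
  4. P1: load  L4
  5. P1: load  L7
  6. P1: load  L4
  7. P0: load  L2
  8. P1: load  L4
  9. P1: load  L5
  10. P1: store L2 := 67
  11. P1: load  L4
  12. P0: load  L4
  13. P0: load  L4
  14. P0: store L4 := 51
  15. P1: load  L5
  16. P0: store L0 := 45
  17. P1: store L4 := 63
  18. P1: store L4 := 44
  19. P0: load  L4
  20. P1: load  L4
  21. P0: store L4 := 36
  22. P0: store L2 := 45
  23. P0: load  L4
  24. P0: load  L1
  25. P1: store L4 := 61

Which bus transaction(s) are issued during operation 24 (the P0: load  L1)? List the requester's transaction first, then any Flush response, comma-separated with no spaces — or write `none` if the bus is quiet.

  op1 P0: store L4 := 56 → M/I on L4; bus BusRdX; mem=0
  op2 P0: load  L0 → E/I on L0; bus BusRd; mem=50
  op3 P0: load  L4 → M/I on L4; bus (none); mem=0
  op4 P1: load  L4 → O/S on L4; bus BusRd; mem=0
  op5 P1: load  L7 → I/E on L7; bus BusRd; mem=60
  op6 P1: load  L4 → O/S on L4; bus (none); mem=0
  op7 P0: load  L2 → E/I on L2; bus BusRd; mem=50
  op8 P1: load  L4 → O/S on L4; bus (none); mem=0
  op9 P1: load  L5 → I/E on L5; bus BusRd; mem=0
  op10 P1: store L2 := 67 → I/M on L2; bus BusRdX; mem=50
  op11 P1: load  L4 → O/S on L4; bus (none); mem=0
  op12 P0: load  L4 → O/S on L4; bus (none); mem=0
  op13 P0: load  L4 → O/S on L4; bus (none); mem=0
  op14 P0: store L4 := 51 → M/I on L4; bus BusUpgr; mem=0
  op15 P1: load  L5 → I/E on L5; bus (none); mem=0
  op16 P0: store L0 := 45 → M/I on L0; bus (none); mem=50
  op17 P1: store L4 := 63 → I/M on L4; bus BusRdX Flush; mem=51
  op18 P1: store L4 := 44 → I/M on L4; bus (none); mem=51
  op19 P0: load  L4 → S/O on L4; bus BusRd; mem=51
  op20 P1: load  L4 → S/O on L4; bus (none); mem=51
  op21 P0: store L4 := 36 → M/I on L4; bus BusUpgr Flush; mem=44
  op22 P0: store L2 := 45 → M/I on L2; bus BusRdX Flush; mem=67
  op23 P0: load  L4 → M/I on L4; bus (none); mem=44
  op24 P0: load  L1 → E/I on L1; bus BusRd; mem=50
  op25 P1: store L4 := 61 → I/M on L4; bus BusRdX Flush; mem=36

bus = BusRd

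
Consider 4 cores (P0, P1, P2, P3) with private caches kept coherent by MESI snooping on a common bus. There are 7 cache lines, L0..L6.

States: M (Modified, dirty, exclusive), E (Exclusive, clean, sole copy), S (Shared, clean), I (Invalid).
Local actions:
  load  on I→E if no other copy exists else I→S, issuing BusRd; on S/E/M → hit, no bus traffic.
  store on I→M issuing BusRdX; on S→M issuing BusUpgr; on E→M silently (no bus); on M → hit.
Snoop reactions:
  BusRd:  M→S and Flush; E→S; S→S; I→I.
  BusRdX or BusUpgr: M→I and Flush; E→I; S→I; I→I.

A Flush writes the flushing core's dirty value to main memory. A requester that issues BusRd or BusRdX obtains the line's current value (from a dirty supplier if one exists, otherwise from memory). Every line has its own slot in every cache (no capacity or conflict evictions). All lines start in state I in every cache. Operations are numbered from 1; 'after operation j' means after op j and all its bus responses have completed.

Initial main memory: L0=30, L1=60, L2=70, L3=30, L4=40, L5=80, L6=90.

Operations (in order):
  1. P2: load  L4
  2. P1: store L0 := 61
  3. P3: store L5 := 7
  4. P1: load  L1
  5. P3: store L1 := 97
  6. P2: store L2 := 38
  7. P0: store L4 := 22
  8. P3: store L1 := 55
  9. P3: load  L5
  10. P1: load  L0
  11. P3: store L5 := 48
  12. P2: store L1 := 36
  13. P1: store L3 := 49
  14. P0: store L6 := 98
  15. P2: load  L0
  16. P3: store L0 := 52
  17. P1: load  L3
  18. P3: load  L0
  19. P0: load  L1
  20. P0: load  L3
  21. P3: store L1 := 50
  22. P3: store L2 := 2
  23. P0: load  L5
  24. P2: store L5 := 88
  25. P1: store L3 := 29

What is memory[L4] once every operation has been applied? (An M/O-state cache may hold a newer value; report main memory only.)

memory[L4] = 40

[1] P2: load  L4 | P0:I, P1:I, P2:E(40), P3:I | bus: BusRd
[2] P1: store L0 := 61 | P0:I, P1:M(61), P2:I, P3:I | bus: BusRdX
[3] P3: store L5 := 7 | P0:I, P1:I, P2:I, P3:M(7) | bus: BusRdX
[4] P1: load  L1 | P0:I, P1:E(60), P2:I, P3:I | bus: BusRd
[5] P3: store L1 := 97 | P0:I, P1:I, P2:I, P3:M(97) | bus: BusRdX
[6] P2: store L2 := 38 | P0:I, P1:I, P2:M(38), P3:I | bus: BusRdX
[7] P0: store L4 := 22 | P0:M(22), P1:I, P2:I, P3:I | bus: BusRdX
[8] P3: store L1 := 55 | P0:I, P1:I, P2:I, P3:M(55) | bus: none
[9] P3: load  L5 | P0:I, P1:I, P2:I, P3:M(7) | bus: none
[10] P1: load  L0 | P0:I, P1:M(61), P2:I, P3:I | bus: none
[11] P3: store L5 := 48 | P0:I, P1:I, P2:I, P3:M(48) | bus: none
[12] P2: store L1 := 36 | P0:I, P1:I, P2:M(36), P3:I | bus: BusRdX,Flush
[13] P1: store L3 := 49 | P0:I, P1:M(49), P2:I, P3:I | bus: BusRdX
[14] P0: store L6 := 98 | P0:M(98), P1:I, P2:I, P3:I | bus: BusRdX
[15] P2: load  L0 | P0:I, P1:S(61), P2:S(61), P3:I | bus: BusRd,Flush
[16] P3: store L0 := 52 | P0:I, P1:I, P2:I, P3:M(52) | bus: BusRdX
[17] P1: load  L3 | P0:I, P1:M(49), P2:I, P3:I | bus: none
[18] P3: load  L0 | P0:I, P1:I, P2:I, P3:M(52) | bus: none
[19] P0: load  L1 | P0:S(36), P1:I, P2:S(36), P3:I | bus: BusRd,Flush
[20] P0: load  L3 | P0:S(49), P1:S(49), P2:I, P3:I | bus: BusRd,Flush
[21] P3: store L1 := 50 | P0:I, P1:I, P2:I, P3:M(50) | bus: BusRdX
[22] P3: store L2 := 2 | P0:I, P1:I, P2:I, P3:M(2) | bus: BusRdX,Flush
[23] P0: load  L5 | P0:S(48), P1:I, P2:I, P3:S(48) | bus: BusRd,Flush
[24] P2: store L5 := 88 | P0:I, P1:I, P2:M(88), P3:I | bus: BusRdX
[25] P1: store L3 := 29 | P0:I, P1:M(29), P2:I, P3:I | bus: BusUpgr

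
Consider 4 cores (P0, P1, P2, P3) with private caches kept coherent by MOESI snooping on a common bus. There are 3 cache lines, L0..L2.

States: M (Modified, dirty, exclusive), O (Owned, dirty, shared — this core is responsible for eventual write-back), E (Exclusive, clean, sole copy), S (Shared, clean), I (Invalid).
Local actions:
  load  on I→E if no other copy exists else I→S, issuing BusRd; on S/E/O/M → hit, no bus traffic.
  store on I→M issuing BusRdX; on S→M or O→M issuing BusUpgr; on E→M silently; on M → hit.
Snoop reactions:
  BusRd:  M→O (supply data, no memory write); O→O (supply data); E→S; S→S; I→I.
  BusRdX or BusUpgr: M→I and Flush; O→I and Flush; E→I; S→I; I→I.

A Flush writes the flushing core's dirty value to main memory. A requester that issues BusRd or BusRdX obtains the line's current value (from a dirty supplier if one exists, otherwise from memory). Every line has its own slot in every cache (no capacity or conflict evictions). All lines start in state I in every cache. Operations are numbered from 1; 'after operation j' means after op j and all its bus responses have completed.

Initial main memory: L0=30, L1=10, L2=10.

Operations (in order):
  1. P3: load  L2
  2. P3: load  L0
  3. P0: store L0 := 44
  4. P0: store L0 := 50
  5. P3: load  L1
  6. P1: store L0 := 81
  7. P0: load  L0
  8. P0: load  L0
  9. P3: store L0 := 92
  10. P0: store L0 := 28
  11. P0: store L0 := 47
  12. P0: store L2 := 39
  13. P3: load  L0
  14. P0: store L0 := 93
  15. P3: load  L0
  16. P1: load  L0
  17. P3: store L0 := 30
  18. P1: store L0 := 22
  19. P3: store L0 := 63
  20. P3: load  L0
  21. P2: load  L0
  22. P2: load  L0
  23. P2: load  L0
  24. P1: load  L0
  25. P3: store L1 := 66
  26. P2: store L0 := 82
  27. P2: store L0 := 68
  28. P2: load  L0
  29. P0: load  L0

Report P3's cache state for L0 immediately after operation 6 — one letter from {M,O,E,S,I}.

state = I

1. P3: load  L2  bus=[BusRd]  L2: P0=I P1=I P2=I P3=E  mem[L2]=10
2. P3: load  L0  bus=[BusRd]  L0: P0=I P1=I P2=I P3=E  mem[L0]=30
3. P0: store L0 := 44  bus=[BusRdX]  L0: P0=M P1=I P2=I P3=I  mem[L0]=30
4. P0: store L0 := 50  bus=[-]  L0: P0=M P1=I P2=I P3=I  mem[L0]=30
5. P3: load  L1  bus=[BusRd]  L1: P0=I P1=I P2=I P3=E  mem[L1]=10
6. P1: store L0 := 81  bus=[BusRdX,Flush]  L0: P0=I P1=M P2=I P3=I  mem[L0]=50
7. P0: load  L0  bus=[BusRd]  L0: P0=S P1=O P2=I P3=I  mem[L0]=50
8. P0: load  L0  bus=[-]  L0: P0=S P1=O P2=I P3=I  mem[L0]=50
9. P3: store L0 := 92  bus=[BusRdX,Flush]  L0: P0=I P1=I P2=I P3=M  mem[L0]=81
10. P0: store L0 := 28  bus=[BusRdX,Flush]  L0: P0=M P1=I P2=I P3=I  mem[L0]=92
11. P0: store L0 := 47  bus=[-]  L0: P0=M P1=I P2=I P3=I  mem[L0]=92
12. P0: store L2 := 39  bus=[BusRdX]  L2: P0=M P1=I P2=I P3=I  mem[L2]=10
13. P3: load  L0  bus=[BusRd]  L0: P0=O P1=I P2=I P3=S  mem[L0]=92
14. P0: store L0 := 93  bus=[BusUpgr]  L0: P0=M P1=I P2=I P3=I  mem[L0]=92
15. P3: load  L0  bus=[BusRd]  L0: P0=O P1=I P2=I P3=S  mem[L0]=92
16. P1: load  L0  bus=[BusRd]  L0: P0=O P1=S P2=I P3=S  mem[L0]=92
17. P3: store L0 := 30  bus=[BusUpgr,Flush]  L0: P0=I P1=I P2=I P3=M  mem[L0]=93
18. P1: store L0 := 22  bus=[BusRdX,Flush]  L0: P0=I P1=M P2=I P3=I  mem[L0]=30
19. P3: store L0 := 63  bus=[BusRdX,Flush]  L0: P0=I P1=I P2=I P3=M  mem[L0]=22
20. P3: load  L0  bus=[-]  L0: P0=I P1=I P2=I P3=M  mem[L0]=22
21. P2: load  L0  bus=[BusRd]  L0: P0=I P1=I P2=S P3=O  mem[L0]=22
22. P2: load  L0  bus=[-]  L0: P0=I P1=I P2=S P3=O  mem[L0]=22
23. P2: load  L0  bus=[-]  L0: P0=I P1=I P2=S P3=O  mem[L0]=22
24. P1: load  L0  bus=[BusRd]  L0: P0=I P1=S P2=S P3=O  mem[L0]=22
25. P3: store L1 := 66  bus=[-]  L1: P0=I P1=I P2=I P3=M  mem[L1]=10
26. P2: store L0 := 82  bus=[BusUpgr,Flush]  L0: P0=I P1=I P2=M P3=I  mem[L0]=63
27. P2: store L0 := 68  bus=[-]  L0: P0=I P1=I P2=M P3=I  mem[L0]=63
28. P2: load  L0  bus=[-]  L0: P0=I P1=I P2=M P3=I  mem[L0]=63
29. P0: load  L0  bus=[BusRd]  L0: P0=S P1=I P2=O P3=I  mem[L0]=63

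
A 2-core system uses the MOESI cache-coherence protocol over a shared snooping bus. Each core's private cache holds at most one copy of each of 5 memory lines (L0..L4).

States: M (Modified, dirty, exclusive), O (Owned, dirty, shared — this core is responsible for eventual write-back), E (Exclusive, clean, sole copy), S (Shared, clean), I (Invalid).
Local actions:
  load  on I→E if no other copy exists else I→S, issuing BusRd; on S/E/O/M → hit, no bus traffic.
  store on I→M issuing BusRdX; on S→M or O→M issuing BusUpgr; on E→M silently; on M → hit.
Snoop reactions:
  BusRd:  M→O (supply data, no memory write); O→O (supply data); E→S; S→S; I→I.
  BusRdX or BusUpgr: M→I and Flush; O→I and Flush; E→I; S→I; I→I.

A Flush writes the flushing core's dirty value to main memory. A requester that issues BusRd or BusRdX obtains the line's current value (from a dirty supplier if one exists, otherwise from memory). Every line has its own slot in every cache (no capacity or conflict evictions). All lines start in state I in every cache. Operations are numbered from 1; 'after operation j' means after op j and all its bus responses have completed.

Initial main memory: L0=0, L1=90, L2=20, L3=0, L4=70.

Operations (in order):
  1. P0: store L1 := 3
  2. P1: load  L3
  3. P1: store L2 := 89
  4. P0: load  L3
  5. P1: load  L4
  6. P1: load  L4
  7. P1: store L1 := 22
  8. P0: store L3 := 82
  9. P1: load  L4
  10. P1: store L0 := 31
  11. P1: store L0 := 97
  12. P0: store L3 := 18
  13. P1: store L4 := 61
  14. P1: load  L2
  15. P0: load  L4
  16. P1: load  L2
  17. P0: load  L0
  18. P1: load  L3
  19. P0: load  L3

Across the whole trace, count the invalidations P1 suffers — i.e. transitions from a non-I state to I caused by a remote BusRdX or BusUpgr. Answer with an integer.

invalidations = 1

1. P0: store L1 := 3  bus=[BusRdX]  L1: P0=M P1=I  mem[L1]=90
2. P1: load  L3  bus=[BusRd]  L3: P0=I P1=E  mem[L3]=0
3. P1: store L2 := 89  bus=[BusRdX]  L2: P0=I P1=M  mem[L2]=20
4. P0: load  L3  bus=[BusRd]  L3: P0=S P1=S  mem[L3]=0
5. P1: load  L4  bus=[BusRd]  L4: P0=I P1=E  mem[L4]=70
6. P1: load  L4  bus=[-]  L4: P0=I P1=E  mem[L4]=70
7. P1: store L1 := 22  bus=[BusRdX,Flush]  L1: P0=I P1=M  mem[L1]=3
8. P0: store L3 := 82  bus=[BusUpgr]  L3: P0=M P1=I  mem[L3]=0
9. P1: load  L4  bus=[-]  L4: P0=I P1=E  mem[L4]=70
10. P1: store L0 := 31  bus=[BusRdX]  L0: P0=I P1=M  mem[L0]=0
11. P1: store L0 := 97  bus=[-]  L0: P0=I P1=M  mem[L0]=0
12. P0: store L3 := 18  bus=[-]  L3: P0=M P1=I  mem[L3]=0
13. P1: store L4 := 61  bus=[-]  L4: P0=I P1=M  mem[L4]=70
14. P1: load  L2  bus=[-]  L2: P0=I P1=M  mem[L2]=20
15. P0: load  L4  bus=[BusRd]  L4: P0=S P1=O  mem[L4]=70
16. P1: load  L2  bus=[-]  L2: P0=I P1=M  mem[L2]=20
17. P0: load  L0  bus=[BusRd]  L0: P0=S P1=O  mem[L0]=0
18. P1: load  L3  bus=[BusRd]  L3: P0=O P1=S  mem[L3]=0
19. P0: load  L3  bus=[-]  L3: P0=O P1=S  mem[L3]=0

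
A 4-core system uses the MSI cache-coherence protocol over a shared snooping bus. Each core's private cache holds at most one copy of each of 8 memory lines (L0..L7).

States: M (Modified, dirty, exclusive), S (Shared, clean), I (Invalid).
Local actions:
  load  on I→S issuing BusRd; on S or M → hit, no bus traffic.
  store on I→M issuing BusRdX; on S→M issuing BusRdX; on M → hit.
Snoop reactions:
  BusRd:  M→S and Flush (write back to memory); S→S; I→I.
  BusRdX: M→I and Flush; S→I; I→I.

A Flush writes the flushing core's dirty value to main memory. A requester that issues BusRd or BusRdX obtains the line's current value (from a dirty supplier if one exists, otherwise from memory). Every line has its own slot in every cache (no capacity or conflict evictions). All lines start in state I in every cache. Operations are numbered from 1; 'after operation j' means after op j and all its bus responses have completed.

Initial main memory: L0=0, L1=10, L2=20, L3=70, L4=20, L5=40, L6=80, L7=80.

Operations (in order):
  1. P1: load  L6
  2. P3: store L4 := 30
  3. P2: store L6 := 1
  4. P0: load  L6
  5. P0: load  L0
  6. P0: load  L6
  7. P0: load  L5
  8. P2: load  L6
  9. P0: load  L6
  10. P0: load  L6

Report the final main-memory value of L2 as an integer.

step 1: P1: load  L6  ⟶  ISII  (L6)  txn=BusRd  M[L6]=80
step 2: P3: store L4 := 30  ⟶  IIIM  (L4)  txn=BusRdX  M[L4]=20
step 3: P2: store L6 := 1  ⟶  IIMI  (L6)  txn=BusRdX  M[L6]=80
step 4: P0: load  L6  ⟶  SISI  (L6)  txn=BusRd+Flush  M[L6]=1
step 5: P0: load  L0  ⟶  SIII  (L0)  txn=BusRd  M[L0]=0
step 6: P0: load  L6  ⟶  SISI  (L6)  txn=∅  M[L6]=1
step 7: P0: load  L5  ⟶  SIII  (L5)  txn=BusRd  M[L5]=40
step 8: P2: load  L6  ⟶  SISI  (L6)  txn=∅  M[L6]=1
step 9: P0: load  L6  ⟶  SISI  (L6)  txn=∅  M[L6]=1
step 10: P0: load  L6  ⟶  SISI  (L6)  txn=∅  M[L6]=1

memory[L2] = 20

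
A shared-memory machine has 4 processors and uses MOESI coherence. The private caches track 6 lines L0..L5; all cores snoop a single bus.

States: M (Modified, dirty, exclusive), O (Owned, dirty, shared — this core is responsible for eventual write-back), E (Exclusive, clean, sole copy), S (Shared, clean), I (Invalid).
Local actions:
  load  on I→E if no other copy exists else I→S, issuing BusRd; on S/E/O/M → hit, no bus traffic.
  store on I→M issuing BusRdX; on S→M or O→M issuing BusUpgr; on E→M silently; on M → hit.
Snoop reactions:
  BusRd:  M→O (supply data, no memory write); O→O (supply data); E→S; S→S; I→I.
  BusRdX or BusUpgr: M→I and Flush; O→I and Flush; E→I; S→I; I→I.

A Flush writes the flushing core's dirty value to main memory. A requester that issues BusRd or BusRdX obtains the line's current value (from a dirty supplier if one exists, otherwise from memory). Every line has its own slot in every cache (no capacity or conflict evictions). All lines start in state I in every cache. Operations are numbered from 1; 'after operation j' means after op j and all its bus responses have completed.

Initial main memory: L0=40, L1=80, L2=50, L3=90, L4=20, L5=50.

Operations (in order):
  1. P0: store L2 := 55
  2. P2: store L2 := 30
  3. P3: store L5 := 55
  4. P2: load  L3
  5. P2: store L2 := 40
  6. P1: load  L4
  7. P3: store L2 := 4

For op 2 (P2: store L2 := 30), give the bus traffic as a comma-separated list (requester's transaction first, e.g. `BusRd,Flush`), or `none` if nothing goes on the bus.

bus = BusRdX,Flush

  op1 P0: store L2 := 55 → M/I/I/I on L2; bus BusRdX; mem=50
  op2 P2: store L2 := 30 → I/I/M/I on L2; bus BusRdX Flush; mem=55
  op3 P3: store L5 := 55 → I/I/I/M on L5; bus BusRdX; mem=50
  op4 P2: load  L3 → I/I/E/I on L3; bus BusRd; mem=90
  op5 P2: store L2 := 40 → I/I/M/I on L2; bus (none); mem=55
  op6 P1: load  L4 → I/E/I/I on L4; bus BusRd; mem=20
  op7 P3: store L2 := 4 → I/I/I/M on L2; bus BusRdX Flush; mem=40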